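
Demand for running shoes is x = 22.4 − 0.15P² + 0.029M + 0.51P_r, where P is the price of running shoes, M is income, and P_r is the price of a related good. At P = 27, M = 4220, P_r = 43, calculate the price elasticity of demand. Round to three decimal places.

-3.813

Evaluating quantity at (P, M, P_r) gives x = 22.4 − 0.15(27)² + 0.029(4220) + 0.51(43) = 22.4 − 109.35 + 122.38 + 21.93 = 57.36.
∂x/∂P = −2·0.15·P = -8.1, so E_p = -8.1·(27/57.36) ≈ -3.813.
|E_p| > 1: demand is elastic.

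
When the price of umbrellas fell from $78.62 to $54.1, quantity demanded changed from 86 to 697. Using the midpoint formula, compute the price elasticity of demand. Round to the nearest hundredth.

-4.22

%ΔQ = (697 − 86)/[(86 + 697)/2] = 611/391.5 ≈ 1.5607.
%Δp = (54.1 − 78.62)/[(78.62 + 54.1)/2] = -24.52/66.36 ≈ -0.3695.
Arc elasticity E = %ΔQ/%Δp ≈ 1.5607/-0.3695 ≈ -4.22.
|E| > 1: demand is elastic over this range.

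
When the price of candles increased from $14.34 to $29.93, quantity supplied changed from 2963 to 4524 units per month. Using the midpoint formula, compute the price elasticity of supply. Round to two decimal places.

%Δq = (4524 − 2963)/[(2963 + 4524)/2] = 1561/3743.5 ≈ 0.4170.
%Δp = (29.93 − 14.34)/[(14.34 + 29.93)/2] = 15.59/22.135 ≈ 0.7043.
Arc elasticity E = %Δq/%Δp ≈ 0.4170/0.7043 ≈ 0.59.
|E| < 1: supply is inelastic over this range.

0.59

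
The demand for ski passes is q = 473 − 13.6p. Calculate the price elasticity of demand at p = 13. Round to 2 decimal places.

At p = 13, q = 296.2.
dq/dp = −13.6.
Point elasticity E = (dq/dp)·(p/q) = -13.6 × 13/296.2 ≈ -0.60.
|E| < 1, so demand is inelastic at this price.

-0.60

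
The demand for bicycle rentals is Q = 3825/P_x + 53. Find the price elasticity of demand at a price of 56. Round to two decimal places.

At P_x = 56, Q = 121.3036.
dQ/dP_x = −3825/P_x² = −1.2197.
Point elasticity E = (dQ/dP_x)·(P_x/Q) = -1.2197 × 56/121.3036 ≈ -0.56.
|E| < 1, so demand is inelastic at this price.

-0.56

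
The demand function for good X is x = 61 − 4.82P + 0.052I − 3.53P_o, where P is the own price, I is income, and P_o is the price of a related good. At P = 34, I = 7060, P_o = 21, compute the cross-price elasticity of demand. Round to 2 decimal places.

-0.39

Substituting, x = 61 − 4.82(34) + 0.052(7060) − 3.53(21) = 61 − 163.88 + 367.12 − 74.13 = 190.11.
∂x/∂P_o = −3.53, so E_xy = -3.53·(21/190.11) ≈ -0.39.
E_xy < 0: the goods are complements.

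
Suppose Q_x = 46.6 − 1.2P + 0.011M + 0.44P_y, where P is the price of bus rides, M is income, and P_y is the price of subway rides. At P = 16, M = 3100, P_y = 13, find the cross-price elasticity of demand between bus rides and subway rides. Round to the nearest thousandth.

0.085

Q_x = 46.6 − 1.2(16) + 0.011(3100) + 0.44(13) = 46.6 − 19.2 + 34.1 + 5.72 = 67.22.
∂Q_x/∂P_y = +0.44, so E_xy = 0.44·(13/67.22) ≈ 0.085.
E_xy > 0: the goods are substitutes.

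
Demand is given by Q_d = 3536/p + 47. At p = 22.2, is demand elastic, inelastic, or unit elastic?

inelastic

At p = 22.2, Q_d = 206.2793.
dQ_d/dp = −3536/p² = −7.1747.
Point elasticity E = (dQ_d/dp)·(p/Q_d) = -7.1747 × 22.2/206.2793 ≈ -0.772.
|E| ≈ 0.772 < 1, so demand is inelastic.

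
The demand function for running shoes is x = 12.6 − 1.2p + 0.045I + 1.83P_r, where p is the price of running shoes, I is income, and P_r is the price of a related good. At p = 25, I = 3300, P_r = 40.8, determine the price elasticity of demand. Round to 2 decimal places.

At the given point, x = 12.6 − 1.2(25) + 0.045(3300) + 1.83(40.8) = 12.6 − 30 + 148.5 + 74.664 = 205.764.
∂x/∂p = −1.2, so E_p = (−1.2)·(25/205.764) ≈ -0.15.
|E_p| < 1: demand is inelastic.

-0.15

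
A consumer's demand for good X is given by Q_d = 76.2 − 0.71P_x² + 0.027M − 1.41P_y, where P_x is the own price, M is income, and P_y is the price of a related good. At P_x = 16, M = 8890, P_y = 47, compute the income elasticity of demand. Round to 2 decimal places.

Substituting, Q_d = 76.2 − 0.71(16)² + 0.027(8890) − 1.41(47) = 76.2 − 181.76 + 240.03 − 66.27 = 68.2.
∂Q_d/∂M = +0.027, so E_I = 0.027·(8890/68.2) ≈ 3.52.
E_I > 1: normal good (luxury).

3.52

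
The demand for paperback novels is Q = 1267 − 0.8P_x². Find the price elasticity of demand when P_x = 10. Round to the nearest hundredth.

-0.13

At P_x = 10, Q = 1187.
dQ/dP_x = −2·0.8·P_x = −16.
Point elasticity E = (dQ/dP_x)·(P_x/Q) = -16 × 10/1187 ≈ -0.13.
|E| < 1, so demand is inelastic at this price.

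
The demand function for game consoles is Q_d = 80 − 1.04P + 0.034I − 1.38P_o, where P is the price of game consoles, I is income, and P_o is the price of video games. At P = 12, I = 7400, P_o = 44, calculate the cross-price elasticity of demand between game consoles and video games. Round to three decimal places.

Evaluating quantity at (P, I, P_o) gives Q_d = 80 − 1.04(12) + 0.034(7400) − 1.38(44) = 80 − 12.48 + 251.6 − 60.72 = 258.4.
∂Q_d/∂P_o = −1.38, so E_xy = -1.38·(44/258.4) ≈ -0.235.
E_xy < 0: the goods are complements.

-0.235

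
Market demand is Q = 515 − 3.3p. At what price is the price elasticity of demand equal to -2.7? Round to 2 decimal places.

Set −bp/(a − bp) = −2.7 ⇒ bp = 2.7(a − bp) ⇒ bp(1+2.7) = 2.7·a.
p = 2.7·515/(3.3·3.7) ≈ 113.88.

113.88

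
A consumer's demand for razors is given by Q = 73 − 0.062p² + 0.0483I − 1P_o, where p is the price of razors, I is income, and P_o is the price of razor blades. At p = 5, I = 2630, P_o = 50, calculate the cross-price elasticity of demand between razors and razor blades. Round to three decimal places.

First evaluate Q: 73 − 0.062(5)² + 0.0483(2630) − 1(50) = 73 − 1.55 + 127.029 − 50 = 148.479.
∂Q/∂P_o = −1, so E_xy = -1·(50/148.479) ≈ -0.337.
E_xy < 0: the goods are complements.

-0.337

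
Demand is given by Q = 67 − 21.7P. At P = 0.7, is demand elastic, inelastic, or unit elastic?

inelastic

At P = 0.7, Q = 51.81.
dQ/dP = −21.7.
Point elasticity E = (dQ/dP)·(P/Q) = -21.7 × 0.7/51.81 ≈ -0.293.
|E| ≈ 0.293 < 1, so demand is inelastic.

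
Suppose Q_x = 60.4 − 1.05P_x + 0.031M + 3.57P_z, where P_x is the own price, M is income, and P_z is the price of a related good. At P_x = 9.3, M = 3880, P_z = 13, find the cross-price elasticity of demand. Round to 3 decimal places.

0.214

Substituting, Q_x = 60.4 − 1.05(9.3) + 0.031(3880) + 3.57(13) = 60.4 − 9.765 + 120.28 + 46.41 = 217.325.
∂Q_x/∂P_z = +3.57, so E_xy = 3.57·(13/217.325) ≈ 0.214.
E_xy > 0: the goods are substitutes.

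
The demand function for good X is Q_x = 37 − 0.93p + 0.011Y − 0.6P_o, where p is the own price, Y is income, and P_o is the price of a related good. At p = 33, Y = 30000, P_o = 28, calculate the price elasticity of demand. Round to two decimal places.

Substituting, Q_x = 37 − 0.93(33) + 0.011(30000) − 0.6(28) = 37 − 30.69 + 330 − 16.8 = 319.51.
∂Q_x/∂p = −0.93, so E_p = (−0.93)·(33/319.51) ≈ -0.10.
|E_p| < 1: demand is inelastic.

-0.10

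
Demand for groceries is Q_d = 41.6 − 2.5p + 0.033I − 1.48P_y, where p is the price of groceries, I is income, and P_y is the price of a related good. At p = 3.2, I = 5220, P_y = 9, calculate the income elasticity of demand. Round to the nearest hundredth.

First evaluate Q_d: 41.6 − 2.5(3.2) + 0.033(5220) − 1.48(9) = 41.6 − 8 + 172.26 − 13.32 = 192.54.
∂Q_d/∂I = +0.033, so E_I = 0.033·(5220/192.54) ≈ 0.89.
E_I ∈ (0,1): normal good (necessity).

0.89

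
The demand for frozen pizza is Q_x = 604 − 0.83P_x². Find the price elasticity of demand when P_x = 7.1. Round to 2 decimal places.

-0.15

At P_x = 7.1, Q_x = 562.1597.
dQ_x/dP_x = −2·0.83·P_x = −11.786.
Point elasticity E = (dQ_x/dP_x)·(P_x/Q_x) = -11.786 × 7.1/562.1597 ≈ -0.15.
|E| < 1, so demand is inelastic at this price.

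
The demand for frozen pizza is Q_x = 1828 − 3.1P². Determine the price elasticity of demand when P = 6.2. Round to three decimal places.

-0.139

At P = 6.2, Q_x = 1708.836.
dQ_x/dP = −2·3.1·P = −38.44.
Point elasticity E = (dQ_x/dP)·(P/Q_x) = -38.44 × 6.2/1708.836 ≈ -0.139.
|E| < 1, so demand is inelastic at this price.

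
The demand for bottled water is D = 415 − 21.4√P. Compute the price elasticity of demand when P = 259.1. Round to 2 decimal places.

At P = 259.1, D = 70.5331.
dD/dP = −21.4/(2√P) = −21.4/(2·16.0966).
Point elasticity E = (dD/dP)·(P/D) = -0.6647 × 259.1/70.5331 ≈ -2.44.
|E| > 1, so demand is elastic at this price.

-2.44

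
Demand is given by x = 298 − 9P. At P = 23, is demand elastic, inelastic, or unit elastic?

At P = 23, x = 91.
dx/dP = −9.
Point elasticity E = (dx/dP)·(P/x) = -9 × 23/91 ≈ -2.275.
|E| ≈ 2.275 > 1, so demand is elastic.

elastic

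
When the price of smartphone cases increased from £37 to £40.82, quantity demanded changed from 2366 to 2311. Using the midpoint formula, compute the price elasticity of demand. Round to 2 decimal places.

-0.24

%ΔQ = (2311 − 2366)/[(2366 + 2311)/2] = -55/2338.5 ≈ -0.0235.
%ΔP = (40.82 − 37)/[(37 + 40.82)/2] = 3.82/38.91 ≈ 0.0982.
Arc elasticity E = %ΔQ/%ΔP ≈ -0.0235/0.0982 ≈ -0.24.
|E| < 1: demand is inelastic over this range.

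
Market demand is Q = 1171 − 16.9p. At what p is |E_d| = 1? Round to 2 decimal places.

34.64

For linear demand Q = a − bp, E = −bp/(a − bp). |E| = 1 ⇒ bp = a − bp ⇒ p = a/(2b).
p = 1171/(2·16.9) ≈ 34.64.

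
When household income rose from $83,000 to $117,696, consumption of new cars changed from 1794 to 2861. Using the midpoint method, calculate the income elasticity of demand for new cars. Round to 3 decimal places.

%ΔQ = (2861 − 1794)/[(1794+2861)/2] = 1067/2327.5 ≈ 0.4584.
%ΔM = (117,696 − 83,000)/[(83,000+117,696)/2] = 34696/100348 ≈ 0.3458.
E_I = %ΔQ/%ΔM ≈ 1.326.
E_I > 1: normal good (luxury).

1.326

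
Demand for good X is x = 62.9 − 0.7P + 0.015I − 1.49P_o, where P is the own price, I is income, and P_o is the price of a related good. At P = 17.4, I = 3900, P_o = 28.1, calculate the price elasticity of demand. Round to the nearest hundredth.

At the given point, x = 62.9 − 0.7(17.4) + 0.015(3900) − 1.49(28.1) = 62.9 − 12.18 + 58.5 − 41.869 = 67.351.
∂x/∂P = −0.7, so E_p = (−0.7)·(17.4/67.351) ≈ -0.18.
|E_p| < 1: demand is inelastic.

-0.18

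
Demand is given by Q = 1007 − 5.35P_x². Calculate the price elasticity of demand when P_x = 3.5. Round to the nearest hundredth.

At P_x = 3.5, Q = 941.4625.
dQ/dP_x = −2·5.35·P_x = −37.45.
Point elasticity E = (dQ/dP_x)·(P_x/Q) = -37.45 × 3.5/941.4625 ≈ -0.14.
|E| < 1, so demand is inelastic at this price.

-0.14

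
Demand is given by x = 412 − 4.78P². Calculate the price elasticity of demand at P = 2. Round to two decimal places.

-0.10

At P = 2, x = 392.88.
dx/dP = −2·4.78·P = −19.12.
Point elasticity E = (dx/dP)·(P/x) = -19.12 × 2/392.88 ≈ -0.10.
|E| < 1, so demand is inelastic at this price.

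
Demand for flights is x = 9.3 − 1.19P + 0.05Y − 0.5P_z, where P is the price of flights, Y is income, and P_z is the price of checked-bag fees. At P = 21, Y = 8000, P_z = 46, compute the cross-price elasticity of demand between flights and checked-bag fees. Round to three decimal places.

At the given point, x = 9.3 − 1.19(21) + 0.05(8000) − 0.5(46) = 9.3 − 24.99 + 400 − 23 = 361.31.
∂x/∂P_z = −0.5, so E_xy = -0.5·(46/361.31) ≈ -0.064.
E_xy < 0: the goods are complements.

-0.064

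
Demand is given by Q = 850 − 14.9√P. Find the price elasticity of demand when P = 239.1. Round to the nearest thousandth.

At P = 239.1, Q = 619.6034.
dQ/dP = −14.9/(2√P) = −14.9/(2·15.4629).
Point elasticity E = (dQ/dP)·(P/Q) = -0.4818 × 239.1/619.6034 ≈ -0.186.
|E| < 1, so demand is inelastic at this price.

-0.186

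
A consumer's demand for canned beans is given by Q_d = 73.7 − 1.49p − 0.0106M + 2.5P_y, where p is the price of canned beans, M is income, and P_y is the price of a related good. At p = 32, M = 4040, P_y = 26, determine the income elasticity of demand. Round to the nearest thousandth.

-0.889

Substituting, Q_d = 73.7 − 1.49(32) − 0.0106(4040) + 2.5(26) = 73.7 − 47.68 − 42.824 + 65 = 48.196.
∂Q_d/∂M = −0.0106, so E_I = -0.0106·(4040/48.196) ≈ -0.889.
E_I < 0: inferior good.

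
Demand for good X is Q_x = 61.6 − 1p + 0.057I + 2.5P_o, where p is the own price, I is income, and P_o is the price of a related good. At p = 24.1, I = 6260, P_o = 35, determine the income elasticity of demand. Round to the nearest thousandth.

Substituting, Q_x = 61.6 − 1(24.1) + 0.057(6260) + 2.5(35) = 61.6 − 24.1 + 356.82 + 87.5 = 481.82.
∂Q_x/∂I = +0.057, so E_I = 0.057·(6260/481.82) ≈ 0.741.
E_I ∈ (0,1): normal good (necessity).

0.741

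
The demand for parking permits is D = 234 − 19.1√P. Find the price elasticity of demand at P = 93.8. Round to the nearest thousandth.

-1.887

At P = 93.8, D = 49.0157.
dD/dP = −19.1/(2√P) = −19.1/(2·9.685).
Point elasticity E = (dD/dP)·(P/D) = -0.9861 × 93.8/49.0157 ≈ -1.887.
|E| > 1, so demand is elastic at this price.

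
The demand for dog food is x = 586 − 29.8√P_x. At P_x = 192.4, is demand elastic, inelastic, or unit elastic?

elastic

At P_x = 192.4, x = 172.6492.
dx/dP_x = −29.8/(2√P_x) = −29.8/(2·13.8708).
Point elasticity E = (dx/dP_x)·(P_x/x) = -1.0742 × 192.4/172.6492 ≈ -1.197.
|E| ≈ 1.197 > 1, so demand is elastic.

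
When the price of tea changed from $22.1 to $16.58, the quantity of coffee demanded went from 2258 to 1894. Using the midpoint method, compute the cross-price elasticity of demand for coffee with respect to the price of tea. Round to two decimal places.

0.61

%ΔQ_x = (1894 − 2258)/[(2258+1894)/2] = -364/2076 ≈ -0.1753.
%ΔP_y = (16.58 − 22.1)/[(22.1+16.58)/2] ≈ -0.2854.
E_xy = -0.1753/-0.2854 ≈ 0.61.
E_xy > 0, so coffee and tea are substitutes.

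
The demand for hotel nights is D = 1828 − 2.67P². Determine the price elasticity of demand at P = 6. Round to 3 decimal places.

At P = 6, D = 1731.88.
dD/dP = −2·2.67·P = −32.04.
Point elasticity E = (dD/dP)·(P/D) = -32.04 × 6/1731.88 ≈ -0.111.
|E| < 1, so demand is inelastic at this price.

-0.111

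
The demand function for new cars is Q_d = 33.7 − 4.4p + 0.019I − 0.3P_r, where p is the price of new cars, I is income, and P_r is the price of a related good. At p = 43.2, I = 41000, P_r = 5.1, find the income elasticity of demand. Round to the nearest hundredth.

Evaluating quantity at (p, I, P_r) gives Q_d = 33.7 − 4.4(43.2) + 0.019(41000) − 0.3(5.1) = 33.7 − 190.08 + 779 − 1.53 = 621.09.
∂Q_d/∂I = +0.019, so E_I = 0.019·(41000/621.09) ≈ 1.25.
E_I > 1: normal good (luxury).

1.25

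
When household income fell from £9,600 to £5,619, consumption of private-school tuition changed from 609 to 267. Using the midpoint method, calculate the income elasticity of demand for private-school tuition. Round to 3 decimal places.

%ΔQ = (267 − 609)/[(609+267)/2] = -342/438 ≈ -0.7808.
%ΔI = (5,619 − 9,600)/[(9,600+5,619)/2] = -3981/7609.5 ≈ -0.5232.
E_I = %ΔQ/%ΔI ≈ 1.493.
E_I > 1: normal good (luxury).

1.493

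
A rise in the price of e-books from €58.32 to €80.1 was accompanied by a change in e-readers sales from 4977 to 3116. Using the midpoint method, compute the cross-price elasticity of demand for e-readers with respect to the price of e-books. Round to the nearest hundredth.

%ΔQ_x = (3116 − 4977)/[(4977+3116)/2] = -1861/4046.5 ≈ -0.4599.
%ΔP_y = (80.1 − 58.32)/[(58.32+80.1)/2] ≈ 0.3147.
E_xy = -0.4599/0.3147 ≈ -1.46.
E_xy < 0, so e-readers and e-books are complements.

-1.46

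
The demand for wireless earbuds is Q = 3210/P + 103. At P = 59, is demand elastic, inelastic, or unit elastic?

inelastic

At P = 59, Q = 157.4068.
dQ/dP = −3210/P² = −0.9221.
Point elasticity E = (dQ/dP)·(P/Q) = -0.9221 × 59/157.4068 ≈ -0.346.
|E| ≈ 0.346 < 1, so demand is inelastic.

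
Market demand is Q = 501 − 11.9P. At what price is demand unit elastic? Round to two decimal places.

For linear demand Q = a − bP, E = −bP/(a − bP). |E| = 1 ⇒ bP = a − bP ⇒ P = a/(2b).
P = 501/(2·11.9) ≈ 21.05.

21.05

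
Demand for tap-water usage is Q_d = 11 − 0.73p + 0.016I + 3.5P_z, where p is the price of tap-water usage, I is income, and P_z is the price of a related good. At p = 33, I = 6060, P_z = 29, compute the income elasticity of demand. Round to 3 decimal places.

Substituting, Q_d = 11 − 0.73(33) + 0.016(6060) + 3.5(29) = 11 − 24.09 + 96.96 + 101.5 = 185.37.
∂Q_d/∂I = +0.016, so E_I = 0.016·(6060/185.37) ≈ 0.523.
E_I ∈ (0,1): normal good (necessity).

0.523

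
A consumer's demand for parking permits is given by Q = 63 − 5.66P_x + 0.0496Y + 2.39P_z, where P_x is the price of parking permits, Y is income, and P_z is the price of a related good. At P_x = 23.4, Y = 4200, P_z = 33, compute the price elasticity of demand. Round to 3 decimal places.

-0.608

First evaluate Q: 63 − 5.66(23.4) + 0.0496(4200) + 2.39(33) = 63 − 132.444 + 208.32 + 78.87 = 217.746.
∂Q/∂P_x = −5.66, so E_p = (−5.66)·(23.4/217.746) ≈ -0.608.
|E_p| < 1: demand is inelastic.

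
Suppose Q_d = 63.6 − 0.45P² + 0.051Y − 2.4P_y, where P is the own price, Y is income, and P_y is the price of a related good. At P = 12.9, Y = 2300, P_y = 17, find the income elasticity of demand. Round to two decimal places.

At the given point, Q_d = 63.6 − 0.45(12.9)² + 0.051(2300) − 2.4(17) = 63.6 − 74.8845 + 117.3 − 40.8 = 65.2155.
∂Q_d/∂Y = +0.051, so E_I = 0.051·(2300/65.2155) ≈ 1.80.
E_I > 1: normal good (luxury).

1.80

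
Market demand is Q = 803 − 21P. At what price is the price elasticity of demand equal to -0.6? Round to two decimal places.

14.34

Set −bP/(a − bP) = −0.6 ⇒ bP = 0.6(a − bP) ⇒ bP(1+0.6) = 0.6·a.
P = 0.6·803/(21·1.6) ≈ 14.34.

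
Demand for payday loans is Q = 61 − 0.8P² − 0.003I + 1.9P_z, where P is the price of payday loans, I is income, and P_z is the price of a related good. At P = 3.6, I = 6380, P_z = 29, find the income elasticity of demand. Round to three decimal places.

-0.221

At the given point, Q = 61 − 0.8(3.6)² − 0.003(6380) + 1.9(29) = 61 − 10.368 − 19.14 + 55.1 = 86.592.
∂Q/∂I = −0.003, so E_I = -0.003·(6380/86.592) ≈ -0.221.
E_I < 0: inferior good.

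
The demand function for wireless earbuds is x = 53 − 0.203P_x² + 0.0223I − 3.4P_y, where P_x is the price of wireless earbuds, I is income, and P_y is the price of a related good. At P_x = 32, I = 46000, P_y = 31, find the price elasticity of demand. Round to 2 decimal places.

-0.54

Substituting, x = 53 − 0.203(32)² + 0.0223(46000) − 3.4(31) = 53 − 207.872 + 1025.8 − 105.4 = 765.528.
∂x/∂P_x = −2·0.203·P_x = -12.992, so E_p = -12.992·(32/765.528) ≈ -0.54.
|E_p| < 1: demand is inelastic.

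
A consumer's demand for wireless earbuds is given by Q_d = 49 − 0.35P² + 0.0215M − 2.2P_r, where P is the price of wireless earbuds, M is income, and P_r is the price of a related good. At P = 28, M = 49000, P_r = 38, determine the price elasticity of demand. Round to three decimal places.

-0.737

First evaluate Q_d: 49 − 0.35(28)² + 0.0215(49000) − 2.2(38) = 49 − 274.4 + 1053.5 − 83.6 = 744.5.
∂Q_d/∂P = −2·0.35·P = -19.6, so E_p = -19.6·(28/744.5) ≈ -0.737.
|E_p| < 1: demand is inelastic.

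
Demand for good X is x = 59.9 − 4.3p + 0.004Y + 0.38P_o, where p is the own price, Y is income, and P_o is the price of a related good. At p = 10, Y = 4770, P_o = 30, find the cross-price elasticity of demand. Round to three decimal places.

Substituting, x = 59.9 − 4.3(10) + 0.004(4770) + 0.38(30) = 59.9 − 43 + 19.08 + 11.4 = 47.38.
∂x/∂P_o = +0.38, so E_xy = 0.38·(30/47.38) ≈ 0.241.
E_xy > 0: the goods are substitutes.

0.241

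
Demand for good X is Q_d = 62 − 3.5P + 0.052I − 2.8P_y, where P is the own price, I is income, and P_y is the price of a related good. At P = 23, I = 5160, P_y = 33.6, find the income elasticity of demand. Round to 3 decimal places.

Evaluating quantity at (P, I, P_y) gives Q_d = 62 − 3.5(23) + 0.052(5160) − 2.8(33.6) = 62 − 80.5 + 268.32 − 94.08 = 155.74.
∂Q_d/∂I = +0.052, so E_I = 0.052·(5160/155.74) ≈ 1.723.
E_I > 1: normal good (luxury).

1.723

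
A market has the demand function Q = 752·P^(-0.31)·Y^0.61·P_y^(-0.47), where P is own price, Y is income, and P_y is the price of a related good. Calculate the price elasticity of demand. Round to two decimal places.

For a Cobb–Douglas (constant-elasticity) form Q = A·P^α·…, the elasticity with respect to P equals the exponent α at every point.
Here the exponent on P is -0.31, so the price elasticity of demand is -0.31.

-0.31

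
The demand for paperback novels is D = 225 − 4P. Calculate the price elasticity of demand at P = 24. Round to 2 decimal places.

-0.74

At P = 24, D = 129.
dD/dP = −4.
Point elasticity E = (dD/dP)·(P/D) = -4 × 24/129 ≈ -0.74.
|E| < 1, so demand is inelastic at this price.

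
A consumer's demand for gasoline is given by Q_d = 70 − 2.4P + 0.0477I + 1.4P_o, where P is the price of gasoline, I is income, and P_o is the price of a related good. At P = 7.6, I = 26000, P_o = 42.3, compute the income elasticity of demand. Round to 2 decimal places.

0.92

Q_d = 70 − 2.4(7.6) + 0.0477(26000) + 1.4(42.3) = 70 − 18.24 + 1240.2 + 59.22 = 1351.18.
∂Q_d/∂I = +0.0477, so E_I = 0.0477·(26000/1351.18) ≈ 0.92.
E_I ∈ (0,1): normal good (necessity).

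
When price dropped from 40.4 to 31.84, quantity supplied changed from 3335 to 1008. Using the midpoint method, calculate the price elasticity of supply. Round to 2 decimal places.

4.52

%Δq = (1008 − 3335)/[(3335 + 1008)/2] = -2327/2171.5 ≈ -1.0716.
%Δp = (31.84 − 40.4)/[(40.4 + 31.84)/2] = -8.56/36.12 ≈ -0.2370.
Arc elasticity E = %Δq/%Δp ≈ -1.0716/-0.2370 ≈ 4.52.
|E| > 1: supply is elastic over this range.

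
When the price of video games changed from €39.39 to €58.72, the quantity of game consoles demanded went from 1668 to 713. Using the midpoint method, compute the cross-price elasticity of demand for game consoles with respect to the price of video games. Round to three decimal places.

%ΔQ_x = (713 − 1668)/[(1668+713)/2] = -955/1190.5 ≈ -0.8022.
%ΔP_y = (58.72 − 39.39)/[(39.39+58.72)/2] ≈ 0.3940.
E_xy = -0.8022/0.3940 ≈ -2.036.
E_xy < 0, so game consoles and video games are complements.

-2.036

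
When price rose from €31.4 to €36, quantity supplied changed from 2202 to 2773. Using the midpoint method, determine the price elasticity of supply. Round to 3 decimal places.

%Δq = (2773 − 2202)/[(2202 + 2773)/2] = 571/2487.5 ≈ 0.2295.
%ΔP = (36 − 31.4)/[(31.4 + 36)/2] = 4.6/33.7 ≈ 0.1365.
Arc elasticity E = %Δq/%ΔP ≈ 0.2295/0.1365 ≈ 1.682.
|E| > 1: supply is elastic over this range.

1.682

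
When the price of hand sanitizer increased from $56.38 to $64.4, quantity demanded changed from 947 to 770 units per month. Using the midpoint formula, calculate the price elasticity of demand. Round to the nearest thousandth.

%ΔQ = (770 − 947)/[(947 + 770)/2] = -177/858.5 ≈ -0.2062.
%ΔP = (64.4 − 56.38)/[(56.38 + 64.4)/2] = 8.02/60.39 ≈ 0.1328.
Arc elasticity E = %ΔQ/%ΔP ≈ -0.2062/0.1328 ≈ -1.552.
|E| > 1: demand is elastic over this range.

-1.552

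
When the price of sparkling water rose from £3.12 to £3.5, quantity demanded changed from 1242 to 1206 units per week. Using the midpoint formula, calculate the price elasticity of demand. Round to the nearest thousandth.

%ΔQ = (1206 − 1242)/[(1242 + 1206)/2] = -36/1224 ≈ -0.0294.
%Δp = (3.5 − 3.12)/[(3.12 + 3.5)/2] = 0.38/3.31 ≈ 0.1148.
Arc elasticity E = %ΔQ/%Δp ≈ -0.0294/0.1148 ≈ -0.256.
|E| < 1: demand is inelastic over this range.

-0.256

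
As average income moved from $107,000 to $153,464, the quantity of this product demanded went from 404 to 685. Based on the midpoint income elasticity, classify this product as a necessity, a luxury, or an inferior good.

luxury

%ΔQ = (685 − 404)/[(404+685)/2] = 281/544.5 ≈ 0.5161.
%ΔI = (153,464 − 107,000)/[(107,000+153,464)/2] = 46464/130232 ≈ 0.3568.
E_I = %ΔQ/%ΔI ≈ 1.446.
E_I > 1: normal good (luxury).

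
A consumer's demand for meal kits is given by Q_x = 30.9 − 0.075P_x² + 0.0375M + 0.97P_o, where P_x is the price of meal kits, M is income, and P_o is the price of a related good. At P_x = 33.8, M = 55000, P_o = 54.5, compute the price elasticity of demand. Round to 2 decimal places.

Q_x = 30.9 − 0.075(33.8)² + 0.0375(55000) + 0.97(54.5) = 30.9 − 85.683 + 2062.5 + 52.865 = 2060.582.
∂Q_x/∂P_x = −2·0.075·P_x = -5.07, so E_p = -5.07·(33.8/2060.582) ≈ -0.08.
|E_p| < 1: demand is inelastic.

-0.08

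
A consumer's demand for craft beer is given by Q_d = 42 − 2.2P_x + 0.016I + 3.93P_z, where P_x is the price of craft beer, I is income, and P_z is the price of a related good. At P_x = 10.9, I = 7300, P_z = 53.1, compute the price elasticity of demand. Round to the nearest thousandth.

First evaluate Q_d: 42 − 2.2(10.9) + 0.016(7300) + 3.93(53.1) = 42 − 23.98 + 116.8 + 208.683 = 343.503.
∂Q_d/∂P_x = −2.2, so E_p = (−2.2)·(10.9/343.503) ≈ -0.070.
|E_p| < 1: demand is inelastic.

-0.070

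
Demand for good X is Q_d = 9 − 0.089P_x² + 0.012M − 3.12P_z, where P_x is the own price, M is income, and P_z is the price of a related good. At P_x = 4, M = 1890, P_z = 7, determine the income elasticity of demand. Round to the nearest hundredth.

At the given point, Q_d = 9 − 0.089(4)² + 0.012(1890) − 3.12(7) = 9 − 1.424 + 22.68 − 21.84 = 8.416.
∂Q_d/∂M = +0.012, so E_I = 0.012·(1890/8.416) ≈ 2.69.
E_I > 1: normal good (luxury).

2.69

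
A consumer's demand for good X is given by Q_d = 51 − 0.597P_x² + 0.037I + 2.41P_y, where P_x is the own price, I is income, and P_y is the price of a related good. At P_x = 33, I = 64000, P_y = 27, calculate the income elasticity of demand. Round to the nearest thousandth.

1.291

First evaluate Q_d: 51 − 0.597(33)² + 0.037(64000) + 2.41(27) = 51 − 650.133 + 2368 + 65.07 = 1833.937.
∂Q_d/∂I = +0.037, so E_I = 0.037·(64000/1833.937) ≈ 1.291.
E_I > 1: normal good (luxury).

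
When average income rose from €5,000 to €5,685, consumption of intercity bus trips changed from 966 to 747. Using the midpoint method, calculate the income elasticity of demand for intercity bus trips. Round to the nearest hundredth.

-1.99

%ΔQ = (747 − 966)/[(966+747)/2] = -219/856.5 ≈ -0.2557.
%ΔM = (5,685 − 5,000)/[(5,000+5,685)/2] = 685/5342.5 ≈ 0.1282.
E_I = %ΔQ/%ΔM ≈ -1.99.
E_I < 0: inferior good.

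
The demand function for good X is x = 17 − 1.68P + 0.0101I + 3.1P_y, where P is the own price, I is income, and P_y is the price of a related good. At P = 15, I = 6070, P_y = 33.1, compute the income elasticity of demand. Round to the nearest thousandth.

At the given point, x = 17 − 1.68(15) + 0.0101(6070) + 3.1(33.1) = 17 − 25.2 + 61.307 + 102.61 = 155.717.
∂x/∂I = +0.0101, so E_I = 0.0101·(6070/155.717) ≈ 0.394.
E_I ∈ (0,1): normal good (necessity).

0.394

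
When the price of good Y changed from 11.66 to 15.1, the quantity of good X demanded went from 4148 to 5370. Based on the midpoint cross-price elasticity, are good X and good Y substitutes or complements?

%ΔQ_x = (5370 − 4148)/[(4148+5370)/2] = 1222/4759 ≈ 0.2568.
%ΔP_y = (15.1 − 11.66)/[(11.66+15.1)/2] ≈ 0.2571.
E_xy = 0.2568/0.2571 ≈ 0.999.
E_xy > 0, so the goods are substitutes.

substitutes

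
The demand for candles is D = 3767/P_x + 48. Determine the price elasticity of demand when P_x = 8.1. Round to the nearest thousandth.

At P_x = 8.1, D = 513.0617.
dD/dP_x = −3767/P_x² = −57.415.
Point elasticity E = (dD/dP_x)·(P_x/D) = -57.415 × 8.1/513.0617 ≈ -0.906.
|E| < 1, so demand is inelastic at this price.

-0.906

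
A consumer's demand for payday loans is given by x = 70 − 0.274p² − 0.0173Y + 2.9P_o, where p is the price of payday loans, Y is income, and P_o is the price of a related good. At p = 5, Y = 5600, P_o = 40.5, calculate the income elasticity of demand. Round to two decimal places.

-1.16

Evaluating quantity at (p, Y, P_o) gives x = 70 − 0.274(5)² − 0.0173(5600) + 2.9(40.5) = 70 − 6.85 − 96.88 + 117.45 = 83.72.
∂x/∂Y = −0.0173, so E_I = -0.0173·(5600/83.72) ≈ -1.16.
E_I < 0: inferior good.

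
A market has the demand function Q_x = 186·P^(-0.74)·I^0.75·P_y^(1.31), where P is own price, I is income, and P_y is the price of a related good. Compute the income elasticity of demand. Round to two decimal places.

For a Cobb–Douglas (constant-elasticity) form Q_x = A·I^α·…, the elasticity with respect to I equals the exponent α at every point.
Here the exponent on I is 0.75, so the income elasticity of demand is 0.75.

0.75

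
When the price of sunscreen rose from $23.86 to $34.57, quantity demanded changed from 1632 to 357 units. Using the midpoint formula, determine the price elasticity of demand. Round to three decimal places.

%Δq = (357 − 1632)/[(1632 + 357)/2] = -1275/994.5 ≈ -1.2821.
%Δp = (34.57 − 23.86)/[(23.86 + 34.57)/2] = 10.71/29.215 ≈ 0.3666.
Arc elasticity E = %Δq/%Δp ≈ -1.2821/0.3666 ≈ -3.497.
|E| > 1: demand is elastic over this range.

-3.497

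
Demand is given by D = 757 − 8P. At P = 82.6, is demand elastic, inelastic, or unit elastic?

At P = 82.6, D = 96.2.
dD/dP = −8.
Point elasticity E = (dD/dP)·(P/D) = -8 × 82.6/96.2 ≈ -6.869.
|E| ≈ 6.869 > 1, so demand is elastic.

elastic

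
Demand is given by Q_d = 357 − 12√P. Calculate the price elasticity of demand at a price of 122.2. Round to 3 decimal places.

At P = 122.2, Q_d = 224.3471.
dQ_d/dP = −12/(2√P) = −12/(2·11.0544).
Point elasticity E = (dQ_d/dP)·(P/Q_d) = -0.5428 × 122.2/224.3471 ≈ -0.296.
|E| < 1, so demand is inelastic at this price.

-0.296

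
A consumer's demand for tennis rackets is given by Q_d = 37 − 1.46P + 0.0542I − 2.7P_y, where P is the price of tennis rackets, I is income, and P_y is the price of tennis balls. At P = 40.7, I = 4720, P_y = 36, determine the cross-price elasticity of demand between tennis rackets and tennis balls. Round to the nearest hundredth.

First evaluate Q_d: 37 − 1.46(40.7) + 0.0542(4720) − 2.7(36) = 37 − 59.422 + 255.824 − 97.2 = 136.202.
∂Q_d/∂P_y = −2.7, so E_xy = -2.7·(36/136.202) ≈ -0.71.
E_xy < 0: the goods are complements.

-0.71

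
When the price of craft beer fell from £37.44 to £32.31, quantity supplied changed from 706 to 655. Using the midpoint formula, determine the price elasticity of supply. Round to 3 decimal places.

0.509

%ΔQ = (655 − 706)/[(706 + 655)/2] = -51/680.5 ≈ -0.0749.
%Δp = (32.31 − 37.44)/[(37.44 + 32.31)/2] = -5.13/34.875 ≈ -0.1471.
Arc elasticity E = %ΔQ/%Δp ≈ -0.0749/-0.1471 ≈ 0.509.
|E| < 1: supply is inelastic over this range.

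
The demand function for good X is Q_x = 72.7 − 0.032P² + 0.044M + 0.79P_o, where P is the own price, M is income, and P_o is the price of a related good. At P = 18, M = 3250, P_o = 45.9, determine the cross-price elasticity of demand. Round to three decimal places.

First evaluate Q_x: 72.7 − 0.032(18)² + 0.044(3250) + 0.79(45.9) = 72.7 − 10.368 + 143 + 36.261 = 241.593.
∂Q_x/∂P_o = +0.79, so E_xy = 0.79·(45.9/241.593) ≈ 0.150.
E_xy > 0: the goods are substitutes.

0.150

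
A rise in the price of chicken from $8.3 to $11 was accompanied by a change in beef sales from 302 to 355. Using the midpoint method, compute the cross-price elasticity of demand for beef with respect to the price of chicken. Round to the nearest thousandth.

0.577

%ΔQ_x = (355 − 302)/[(302+355)/2] = 53/328.5 ≈ 0.1613.
%ΔP_y = (11 − 8.3)/[(8.3+11)/2] ≈ 0.2798.
E_xy = 0.1613/0.2798 ≈ 0.577.
E_xy > 0, so beef and chicken are substitutes.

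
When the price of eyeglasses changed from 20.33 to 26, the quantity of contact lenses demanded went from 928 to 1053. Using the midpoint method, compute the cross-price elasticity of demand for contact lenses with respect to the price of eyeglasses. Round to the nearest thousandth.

0.516

%ΔQ_x = (1053 − 928)/[(928+1053)/2] = 125/990.5 ≈ 0.1262.
%ΔP_y = (26 − 20.33)/[(20.33+26)/2] ≈ 0.2448.
E_xy = 0.1262/0.2448 ≈ 0.516.
E_xy > 0, so contact lenses and eyeglasses are substitutes.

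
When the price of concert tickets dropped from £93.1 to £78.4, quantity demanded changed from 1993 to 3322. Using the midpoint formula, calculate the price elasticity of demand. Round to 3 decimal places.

%ΔQ = (3322 − 1993)/[(1993 + 3322)/2] = 1329/2657.5 ≈ 0.5001.
%Δp = (78.4 − 93.1)/[(93.1 + 78.4)/2] = -14.7/85.75 ≈ -0.1714.
Arc elasticity E = %ΔQ/%Δp ≈ 0.5001/-0.1714 ≈ -2.917.
|E| > 1: demand is elastic over this range.

-2.917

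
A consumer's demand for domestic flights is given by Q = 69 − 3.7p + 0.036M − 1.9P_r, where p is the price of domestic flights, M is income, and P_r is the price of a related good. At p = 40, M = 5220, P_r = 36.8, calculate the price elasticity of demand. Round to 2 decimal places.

Evaluating quantity at (p, M, P_r) gives Q = 69 − 3.7(40) + 0.036(5220) − 1.9(36.8) = 69 − 148 + 187.92 − 69.92 = 39.
∂Q/∂p = −3.7, so E_p = (−3.7)·(40/39) ≈ -3.79.
|E_p| > 1: demand is elastic.

-3.79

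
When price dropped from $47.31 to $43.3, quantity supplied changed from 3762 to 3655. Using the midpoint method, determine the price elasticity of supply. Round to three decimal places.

%Δq = (3655 − 3762)/[(3762 + 3655)/2] = -107/3708.5 ≈ -0.0289.
%Δp = (43.3 − 47.31)/[(47.31 + 43.3)/2] = -4.01/45.305 ≈ -0.0885.
Arc elasticity E = %Δq/%Δp ≈ -0.0289/-0.0885 ≈ 0.326.
|E| < 1: supply is inelastic over this range.

0.326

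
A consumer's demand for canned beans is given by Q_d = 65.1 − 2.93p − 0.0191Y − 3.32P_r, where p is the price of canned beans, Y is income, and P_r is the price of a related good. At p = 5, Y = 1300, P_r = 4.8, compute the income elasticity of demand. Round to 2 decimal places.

At the given point, Q_d = 65.1 − 2.93(5) − 0.0191(1300) − 3.32(4.8) = 65.1 − 14.65 − 24.83 − 15.936 = 9.684.
∂Q_d/∂Y = −0.0191, so E_I = -0.0191·(1300/9.684) ≈ -2.56.
E_I < 0: inferior good.

-2.56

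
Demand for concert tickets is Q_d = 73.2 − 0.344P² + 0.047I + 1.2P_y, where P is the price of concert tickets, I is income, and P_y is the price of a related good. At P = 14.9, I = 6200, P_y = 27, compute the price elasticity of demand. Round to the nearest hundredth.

-0.48

First evaluate Q_d: 73.2 − 0.344(14.9)² + 0.047(6200) + 1.2(27) = 73.2 − 76.3714 + 291.4 + 32.4 = 320.6286.
∂Q_d/∂P = −2·0.344·P = -10.2512, so E_p = -10.2512·(14.9/320.6286) ≈ -0.48.
|E_p| < 1: demand is inelastic.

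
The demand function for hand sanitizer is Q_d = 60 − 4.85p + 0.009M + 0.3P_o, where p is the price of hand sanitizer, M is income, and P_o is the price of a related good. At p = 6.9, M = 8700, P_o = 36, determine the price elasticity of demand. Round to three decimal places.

-0.289

Evaluating quantity at (p, M, P_o) gives Q_d = 60 − 4.85(6.9) + 0.009(8700) + 0.3(36) = 60 − 33.465 + 78.3 + 10.8 = 115.635.
∂Q_d/∂p = −4.85, so E_p = (−4.85)·(6.9/115.635) ≈ -0.289.
|E_p| < 1: demand is inelastic.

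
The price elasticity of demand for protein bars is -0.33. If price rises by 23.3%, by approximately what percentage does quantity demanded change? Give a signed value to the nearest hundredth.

-7.69

%ΔQ ≈ E × %ΔP = (-0.33) × (23.3%) ≈ -7.69%.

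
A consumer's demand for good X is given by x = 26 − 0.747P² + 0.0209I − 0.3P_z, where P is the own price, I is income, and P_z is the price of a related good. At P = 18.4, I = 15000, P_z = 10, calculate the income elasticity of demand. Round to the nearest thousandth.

x = 26 − 0.747(18.4)² + 0.0209(15000) − 0.3(10) = 26 − 252.9043 + 313.5 − 3 = 83.5957.
∂x/∂I = +0.0209, so E_I = 0.0209·(15000/83.5957) ≈ 3.750.
E_I > 1: normal good (luxury).

3.750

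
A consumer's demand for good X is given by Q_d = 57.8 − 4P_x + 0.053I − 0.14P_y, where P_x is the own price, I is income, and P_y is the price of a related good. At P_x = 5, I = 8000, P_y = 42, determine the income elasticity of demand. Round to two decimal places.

At the given point, Q_d = 57.8 − 4(5) + 0.053(8000) − 0.14(42) = 57.8 − 20 + 424 − 5.88 = 455.92.
∂Q_d/∂I = +0.053, so E_I = 0.053·(8000/455.92) ≈ 0.93.
E_I ∈ (0,1): normal good (necessity).

0.93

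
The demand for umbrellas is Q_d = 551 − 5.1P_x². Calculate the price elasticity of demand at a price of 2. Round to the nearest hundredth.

-0.08

At P_x = 2, Q_d = 530.6.
dQ_d/dP_x = −2·5.1·P_x = −20.4.
Point elasticity E = (dQ_d/dP_x)·(P_x/Q_d) = -20.4 × 2/530.6 ≈ -0.08.
|E| < 1, so demand is inelastic at this price.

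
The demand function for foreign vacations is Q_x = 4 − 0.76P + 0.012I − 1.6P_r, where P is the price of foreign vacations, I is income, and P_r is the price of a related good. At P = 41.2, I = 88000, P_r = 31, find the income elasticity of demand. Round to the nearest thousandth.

Q_x = 4 − 0.76(41.2) + 0.012(88000) − 1.6(31) = 4 − 31.312 + 1056 − 49.6 = 979.088.
∂Q_x/∂I = +0.012, so E_I = 0.012·(88000/979.088) ≈ 1.079.
E_I > 1: normal good (luxury).

1.079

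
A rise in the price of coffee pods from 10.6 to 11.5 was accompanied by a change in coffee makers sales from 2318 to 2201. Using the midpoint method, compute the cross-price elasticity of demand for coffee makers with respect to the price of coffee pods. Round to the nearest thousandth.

%ΔQ_x = (2201 − 2318)/[(2318+2201)/2] = -117/2259.5 ≈ -0.0518.
%ΔP_y = (11.5 − 10.6)/[(10.6+11.5)/2] ≈ 0.0814.
E_xy = -0.0518/0.0814 ≈ -0.636.
E_xy < 0, so coffee makers and coffee pods are complements.

-0.636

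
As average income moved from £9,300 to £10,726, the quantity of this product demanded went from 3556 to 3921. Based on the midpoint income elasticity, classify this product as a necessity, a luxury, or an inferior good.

necessity

%ΔQ = (3921 − 3556)/[(3556+3921)/2] = 365/3738.5 ≈ 0.0976.
%ΔI = (10,726 − 9,300)/[(9,300+10,726)/2] = 1426/10013 ≈ 0.1424.
E_I = %ΔQ/%ΔI ≈ 0.686.
E_I ∈ (0,1): normal good (necessity).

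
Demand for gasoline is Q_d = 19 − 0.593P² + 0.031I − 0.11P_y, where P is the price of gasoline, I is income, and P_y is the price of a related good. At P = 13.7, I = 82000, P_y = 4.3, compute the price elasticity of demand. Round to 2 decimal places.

-0.09

Substituting, Q_d = 19 − 0.593(13.7)² + 0.031(82000) − 0.11(4.3) = 19 − 111.3002 + 2542 − 0.473 = 2449.2268.
∂Q_d/∂P = −2·0.593·P = -16.2482, so E_p = -16.2482·(13.7/2449.2268) ≈ -0.09.
|E_p| < 1: demand is inelastic.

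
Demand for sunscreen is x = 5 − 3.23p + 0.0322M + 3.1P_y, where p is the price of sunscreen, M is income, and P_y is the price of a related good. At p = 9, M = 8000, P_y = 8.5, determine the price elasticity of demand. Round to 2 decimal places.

-0.11

At the given point, x = 5 − 3.23(9) + 0.0322(8000) + 3.1(8.5) = 5 − 29.07 + 257.6 + 26.35 = 259.88.
∂x/∂p = −3.23, so E_p = (−3.23)·(9/259.88) ≈ -0.11.
|E_p| < 1: demand is inelastic.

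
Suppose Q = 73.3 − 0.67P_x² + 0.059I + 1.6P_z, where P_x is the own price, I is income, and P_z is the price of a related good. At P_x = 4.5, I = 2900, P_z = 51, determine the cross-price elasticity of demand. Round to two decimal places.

First evaluate Q: 73.3 − 0.67(4.5)² + 0.059(2900) + 1.6(51) = 73.3 − 13.5675 + 171.1 + 81.6 = 312.4325.
∂Q/∂P_z = +1.6, so E_xy = 1.6·(51/312.4325) ≈ 0.26.
E_xy > 0: the goods are substitutes.

0.26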